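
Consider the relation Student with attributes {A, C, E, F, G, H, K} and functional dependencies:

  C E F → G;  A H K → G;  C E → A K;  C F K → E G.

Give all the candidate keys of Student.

Attributes C, F, H never appear on any right-hand side, so every candidate key must contain {C, F, H}.
{C, F, H}⁺ = {C, F, H}, which is not all of the schema, so we must add further attributes.
{C, E, F, H}⁺: CEF→G adds G; CE→AK adds A, K → {A, C, E, F, G, H, K}. Minimal: {E, F, H}⁺ = {E, F, H}; {C, F, H}⁺ = {C, F, H}; {C, E, H}⁺ = {A, C, E, G, H, K}; … — none reach the full schema.
{C, F, H, K}⁺: CFK→EG adds E, G; CE→AK adds A → {A, C, E, F, G, H, K}. Minimal: {F, H, K}⁺ = {F, H, K}; {C, H, K}⁺ = {C, H, K}; {C, F, K}⁺ = {A, C, E, F, G, K}; … — none reach the full schema.
Any other superkey contains one of these as a subset, so there are no further candidate keys.

{C, E, F, H}, {C, F, H, K}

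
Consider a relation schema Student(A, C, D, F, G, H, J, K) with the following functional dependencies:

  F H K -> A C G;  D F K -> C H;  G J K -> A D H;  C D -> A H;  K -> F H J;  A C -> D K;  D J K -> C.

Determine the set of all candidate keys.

{K}, {A, C}, {C, D}

{K}⁺: K→FHJ adds F, H, J; FHK→ACG adds A, C, G; GJK→ADH adds D → {A, C, D, F, G, H, J, K}.
{A, C}⁺: AC→DK adds D, K; CD→AH adds H; K→FHJ adds F, J; FHK→ACG adds G → {A, C, D, F, G, H, J, K}.
{C, D}⁺: CD→AH adds A, H; AC→DK adds K; K→FHJ adds F, J; FHK→ACG adds G → {A, C, D, F, G, H, J, K}.
Any other superkey contains one of these as a subset, so there are no further candidate keys.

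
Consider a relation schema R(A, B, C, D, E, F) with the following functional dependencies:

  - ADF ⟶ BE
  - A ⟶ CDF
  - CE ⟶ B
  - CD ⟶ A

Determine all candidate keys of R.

{A}; {C, D}

{A}⁺: A→CDF adds C, D, F; ADF→BE adds B, E → {A, B, C, D, E, F}.
{C, D}⁺: CD→A adds A; A→CDF adds F; ADF→BE adds B, E → {A, B, C, D, E, F}. Minimal: {D}⁺ = {D}; {C}⁺ = {C} — none reach the full schema.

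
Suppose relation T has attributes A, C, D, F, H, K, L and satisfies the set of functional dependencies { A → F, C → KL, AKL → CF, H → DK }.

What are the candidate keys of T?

{A, C, H}, {A, H, L}

Attributes A, H never appear on any right-hand side, so every candidate key must contain {A, H}.
{A, H}⁺ = {A, D, F, H, K}, which is not all of the schema, so we must add further attributes.
{A, C, H}⁺: A→F adds F; C→KL adds K, L; H→DK adds D → {A, C, D, F, H, K, L}. Minimal: {C, H}⁺ = {C, D, H, K, L}; {A, H}⁺ = {A, D, F, H, K}; {A, C}⁺ = {A, C, F, K, L} — none reach the full schema.
{A, H, L}⁺: A→F adds F; H→DK adds D, K; AKL→CF adds C → {A, C, D, F, H, K, L}. Minimal: {H, L}⁺ = {D, H, K, L}; {A, L}⁺ = {A, F, L}; {A, H}⁺ = {A, D, F, H, K} — none reach the full schema.
Any other superkey contains one of these as a subset, so there are no further candidate keys.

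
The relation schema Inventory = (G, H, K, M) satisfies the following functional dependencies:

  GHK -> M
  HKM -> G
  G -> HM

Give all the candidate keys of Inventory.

(G, K), (H, K, M)

Attribute K never appears on the right-hand side of any dependency, so K must belong to every candidate key.
{K}⁺ = {K}, which is not all of the schema, so we must add further attributes.
{G, K}⁺: G→HM adds H, M → {G, H, K, M}.
{H, K, M}⁺: HKM→G adds G → {G, H, K, M}.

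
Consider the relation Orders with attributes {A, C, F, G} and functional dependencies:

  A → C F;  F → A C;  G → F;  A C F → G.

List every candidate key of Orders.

(A), (F), (G)

{A}⁺: A→CF adds C, F; ACF→G adds G → {A, C, F, G}.
{F}⁺: F→AC adds A, C; ACF→G adds G → {A, C, F, G}.
{G}⁺: G→F adds F; F→AC adds A, C → {A, C, F, G}.
Any other superkey contains one of these as a subset, so there are no further candidate keys.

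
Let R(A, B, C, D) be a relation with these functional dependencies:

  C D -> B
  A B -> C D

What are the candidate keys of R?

{A, B}; {A, C, D}

{A, B}⁺: AB→CD adds C, D → {A, B, C, D}. Minimal: {B}⁺ = {B}; {A}⁺ = {A} — none reach the full schema.
{A, C, D}⁺: CD→B adds B → {A, B, C, D}. Minimal: {C, D}⁺ = {B, C, D}; {A, D}⁺ = {A, D}; {A, C}⁺ = {A, C} — none reach the full schema.
Any other superkey contains one of these as a subset, so there are no further candidate keys.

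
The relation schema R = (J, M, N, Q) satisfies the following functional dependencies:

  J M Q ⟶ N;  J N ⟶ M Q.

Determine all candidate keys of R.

JN, JMQ

Attribute J never appears on the right-hand side of any dependency, so J must belong to every candidate key.
{J}⁺ = {J}, which is not all of the schema, so we must add further attributes.
{J, N}⁺: JN→MQ adds M, Q → {J, M, N, Q}.
{J, M, Q}⁺: JMQ→N adds N → {J, M, N, Q}.
Any other superkey contains one of these as a subset, so there are no further candidate keys.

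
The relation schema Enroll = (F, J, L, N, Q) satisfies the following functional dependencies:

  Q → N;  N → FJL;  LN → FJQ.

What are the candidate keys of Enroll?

{N}⁺: N→FJL adds F, J, L; LN→FJQ adds Q → {F, J, L, N, Q}.
{Q}⁺: Q→N adds N; N→FJL adds F, J, L → {F, J, L, N, Q}.
Any other superkey contains one of these as a subset, so there are no further candidate keys.

(N), (Q)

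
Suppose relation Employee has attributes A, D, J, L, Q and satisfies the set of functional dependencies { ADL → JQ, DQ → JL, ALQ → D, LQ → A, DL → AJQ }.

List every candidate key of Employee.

{D, L}⁺: DL→AJQ adds A, J, Q → {A, D, J, L, Q}.
{D, Q}⁺: DQ→JL adds J, L; LQ→A adds A → {A, D, J, L, Q}.
{L, Q}⁺: LQ→A adds A; ALQ→D adds D; DL→AJQ adds J → {A, D, J, L, Q}.

(D, L); (D, Q); (L, Q)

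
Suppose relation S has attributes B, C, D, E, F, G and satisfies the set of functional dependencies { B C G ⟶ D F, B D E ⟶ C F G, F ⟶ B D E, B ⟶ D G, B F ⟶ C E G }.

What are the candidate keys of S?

{F}, {B, C}, {B, E}

{F}⁺: F→BDE adds B, D, E; B→DG adds G; BF→CEG adds C → {B, C, D, E, F, G}.
{B, C}⁺: B→DG adds D, G; BCG→DF adds F; F→BDE adds E → {B, C, D, E, F, G}. Minimal: {C}⁺ = {C}; {B}⁺ = {B, D, G} — none reach the full schema.
{B, E}⁺: B→DG adds D, G; BDE→CFG adds C, F → {B, C, D, E, F, G}. Minimal: {E}⁺ = {E}; {B}⁺ = {B, D, G} — none reach the full schema.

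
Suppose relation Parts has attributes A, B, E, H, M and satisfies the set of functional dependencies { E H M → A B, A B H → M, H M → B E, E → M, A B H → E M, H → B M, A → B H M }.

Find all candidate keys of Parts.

{A}⁺: A→BHM adds B, H, M; HM→BE adds E → {A, B, E, H, M}.
{H}⁺: H→BM adds B, M; HM→BE adds E; EHM→AB adds A → {A, B, E, H, M}.
Any other superkey contains one of these as a subset, so there are no further candidate keys.

{A}, {H}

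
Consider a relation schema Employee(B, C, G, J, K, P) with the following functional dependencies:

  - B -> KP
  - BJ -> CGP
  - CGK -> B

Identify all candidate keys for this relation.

{B, J}⁺: B→KP adds K, P; BJ→CGP adds C, G → {B, C, G, J, K, P}. Minimal: {J}⁺ = {J}; {B}⁺ = {B, K, P} — none reach the full schema.
{C, G, J, K}⁺: CGK→B adds B; B→KP adds P → {B, C, G, J, K, P}. Minimal: {G, J, K}⁺ = {G, J, K}; {C, J, K}⁺ = {C, J, K}; {C, G, K}⁺ = {B, C, G, K, P}; … — none reach the full schema.
Any other superkey contains one of these as a subset, so there are no further candidate keys.

BJ, CGJK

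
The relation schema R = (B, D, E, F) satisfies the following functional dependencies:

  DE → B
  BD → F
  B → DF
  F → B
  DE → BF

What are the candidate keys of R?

BE, DE, EF

{B, E}⁺: B→DF adds D, F → {B, D, E, F}.
{D, E}⁺: DE→B adds B; BD→F adds F → {B, D, E, F}.
{E, F}⁺: F→B adds B; B→DF adds D → {B, D, E, F}.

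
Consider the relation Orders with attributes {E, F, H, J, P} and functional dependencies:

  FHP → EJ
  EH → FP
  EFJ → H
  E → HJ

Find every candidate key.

(E), (F, H, P)

{E}⁺: E→HJ adds H, J; EH→FP adds F, P → {E, F, H, J, P}.
{F, H, P}⁺: FHP→EJ adds E, J → {E, F, H, J, P}. Minimal: {H, P}⁺ = {H, P}; {F, P}⁺ = {F, P}; {F, H}⁺ = {F, H} — none reach the full schema.
Any other superkey contains one of these as a subset, so there are no further candidate keys.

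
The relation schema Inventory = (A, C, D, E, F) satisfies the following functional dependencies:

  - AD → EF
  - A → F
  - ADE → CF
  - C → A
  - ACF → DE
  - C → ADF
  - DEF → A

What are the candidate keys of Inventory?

{C}⁺: C→A adds A; C→ADF adds D, F; AD→EF adds E → {A, C, D, E, F}.
{A, D}⁺: AD→EF adds E, F; ADE→CF adds C → {A, C, D, E, F}. Minimal: {D}⁺ = {D}; {A}⁺ = {A, F} — none reach the full schema.
{D, E, F}⁺: DEF→A adds A; ADE→CF adds C → {A, C, D, E, F}. Minimal: {E, F}⁺ = {E, F}; {D, F}⁺ = {D, F}; {D, E}⁺ = {D, E} — none reach the full schema.

(C), (A, D), (D, E, F)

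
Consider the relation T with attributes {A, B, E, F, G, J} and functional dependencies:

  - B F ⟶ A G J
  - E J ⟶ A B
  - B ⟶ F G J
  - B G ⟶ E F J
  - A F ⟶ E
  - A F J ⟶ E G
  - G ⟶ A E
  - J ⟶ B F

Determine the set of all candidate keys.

{B}⁺: B→FGJ adds F, G, J; BG→EFJ adds E; G→AE adds A → {A, B, E, F, G, J}.
{J}⁺: J→BF adds B, F; BF→AGJ adds A, G; BG→EFJ adds E → {A, B, E, F, G, J}.
Any other superkey contains one of these as a subset, so there are no further candidate keys.

{B}; {J}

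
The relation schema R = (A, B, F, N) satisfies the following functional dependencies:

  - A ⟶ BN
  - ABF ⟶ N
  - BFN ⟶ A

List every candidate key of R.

{A, F}; {B, F, N}

{A, F}⁺: A→BN adds B, N → {A, B, F, N}. Minimal: {F}⁺ = {F}; {A}⁺ = {A, B, N} — none reach the full schema.
{B, F, N}⁺: BFN→A adds A → {A, B, F, N}. Minimal: {F, N}⁺ = {F, N}; {B, N}⁺ = {B, N}; {B, F}⁺ = {B, F} — none reach the full schema.
Any other superkey contains one of these as a subset, so there are no further candidate keys.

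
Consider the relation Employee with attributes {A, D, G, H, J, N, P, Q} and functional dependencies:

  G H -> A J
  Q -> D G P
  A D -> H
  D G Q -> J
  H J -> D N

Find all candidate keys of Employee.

Attribute Q never appears on the right-hand side of any dependency, so Q must belong to every candidate key.
{Q}⁺ = {D, G, J, P, Q}, which is not all of the schema, so we must add further attributes.
{A, Q}⁺: Q→DGP adds D, G, P; AD→H adds H; DGQ→J adds J; HJ→DN adds N → {A, D, G, H, J, N, P, Q}. Minimal: {Q}⁺ = {D, G, J, P, Q}; {A}⁺ = {A} — none reach the full schema.
{H, Q}⁺: Q→DGP adds D, G, P; DGQ→J adds J; HJ→DN adds N; GH→AJ adds A → {A, D, G, H, J, N, P, Q}. Minimal: {Q}⁺ = {D, G, J, P, Q}; {H}⁺ = {H} — none reach the full schema.

(A, Q), (H, Q)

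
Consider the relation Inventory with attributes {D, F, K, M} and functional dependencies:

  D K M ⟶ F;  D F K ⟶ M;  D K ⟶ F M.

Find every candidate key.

{D, K}

Attributes D, K never appear on any right-hand side, so every candidate key must contain {D, K}.
{D, K}⁺ = {D, F, K, M}, which is all of the schema, so {D, K} is the only candidate key.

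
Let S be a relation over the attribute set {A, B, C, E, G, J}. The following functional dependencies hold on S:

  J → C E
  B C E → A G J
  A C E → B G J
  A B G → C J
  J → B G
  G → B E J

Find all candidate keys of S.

{G}⁺: G→BEJ adds B, E, J; J→CE adds C; BCE→AGJ adds A → {A, B, C, E, G, J}.
{J}⁺: J→CE adds C, E; J→BG adds B, G; BCE→AGJ adds A → {A, B, C, E, G, J}.
{A, C, E}⁺: ACE→BGJ adds B, G, J → {A, B, C, E, G, J}. Minimal: {C, E}⁺ = {C, E}; {A, E}⁺ = {A, E}; {A, C}⁺ = {A, C} — none reach the full schema.
{B, C, E}⁺: BCE→AGJ adds A, G, J → {A, B, C, E, G, J}. Minimal: {C, E}⁺ = {C, E}; {B, E}⁺ = {B, E}; {B, C}⁺ = {B, C} — none reach the full schema.

{G}, {J}, {A, C, E}, {B, C, E}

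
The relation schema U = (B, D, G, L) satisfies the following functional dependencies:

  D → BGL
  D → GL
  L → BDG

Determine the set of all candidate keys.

{D}, {L}

{D}⁺: D→BGL adds B, G, L → {B, D, G, L}.
{L}⁺: L→BDG adds B, D, G → {B, D, G, L}.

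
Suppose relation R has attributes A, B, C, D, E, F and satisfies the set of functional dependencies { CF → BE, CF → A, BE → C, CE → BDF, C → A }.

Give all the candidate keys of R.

{B, E}⁺: BE→C adds C; CE→BDF adds D, F; C→A adds A → {A, B, C, D, E, F}. Minimal: {E}⁺ = {E}; {B}⁺ = {B} — none reach the full schema.
{C, E}⁺: CE→BDF adds B, D, F; C→A adds A → {A, B, C, D, E, F}. Minimal: {E}⁺ = {E}; {C}⁺ = {A, C} — none reach the full schema.
{C, F}⁺: CF→BE adds B, E; CF→A adds A; CE→BDF adds D → {A, B, C, D, E, F}. Minimal: {F}⁺ = {F}; {C}⁺ = {A, C} — none reach the full schema.

{B, E}, {C, E}, {C, F}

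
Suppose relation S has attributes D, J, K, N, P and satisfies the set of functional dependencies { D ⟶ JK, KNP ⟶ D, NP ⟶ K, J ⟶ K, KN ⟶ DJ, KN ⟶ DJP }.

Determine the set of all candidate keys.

(D, N); (J, N); (K, N); (N, P)

Attribute N never appears on the right-hand side of any dependency, so N must belong to every candidate key.
{N}⁺ = {N}, which is not all of the schema, so we must add further attributes.
{D, N}⁺: D→JK adds J, K; KN→DJP adds P → {D, J, K, N, P}. Minimal: {N}⁺ = {N}; {D}⁺ = {D, J, K} — none reach the full schema.
{J, N}⁺: J→K adds K; KN→DJ adds D; KN→DJP adds P → {D, J, K, N, P}. Minimal: {N}⁺ = {N}; {J}⁺ = {J, K} — none reach the full schema.
{K, N}⁺: KN→DJ adds D, J; KN→DJP adds P → {D, J, K, N, P}. Minimal: {N}⁺ = {N}; {K}⁺ = {K} — none reach the full schema.
{N, P}⁺: NP→K adds K; KN→DJ adds D, J → {D, J, K, N, P}. Minimal: {P}⁺ = {P}; {N}⁺ = {N} — none reach the full schema.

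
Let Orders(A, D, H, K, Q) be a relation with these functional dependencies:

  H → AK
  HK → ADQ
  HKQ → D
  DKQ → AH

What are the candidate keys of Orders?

{H}⁺: H→AK adds A, K; HK→ADQ adds D, Q → {A, D, H, K, Q}.
{D, K, Q}⁺: DKQ→AH adds A, H → {A, D, H, K, Q}. Minimal: {K, Q}⁺ = {K, Q}; {D, Q}⁺ = {D, Q}; {D, K}⁺ = {D, K} — none reach the full schema.

{H}, {D, K, Q}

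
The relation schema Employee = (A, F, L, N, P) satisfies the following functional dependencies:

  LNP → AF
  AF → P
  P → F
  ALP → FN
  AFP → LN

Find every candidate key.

{A, F}⁺: AF→P adds P; AFP→LN adds L, N → {A, F, L, N, P}. Minimal: {F}⁺ = {F}; {A}⁺ = {A} — none reach the full schema.
{A, P}⁺: P→F adds F; AFP→LN adds L, N → {A, F, L, N, P}. Minimal: {P}⁺ = {F, P}; {A}⁺ = {A} — none reach the full schema.
{L, N, P}⁺: LNP→AF adds A, F → {A, F, L, N, P}. Minimal: {N, P}⁺ = {F, N, P}; {L, P}⁺ = {F, L, P}; {L, N}⁺ = {L, N} — none reach the full schema.

{A, F}; {A, P}; {L, N, P}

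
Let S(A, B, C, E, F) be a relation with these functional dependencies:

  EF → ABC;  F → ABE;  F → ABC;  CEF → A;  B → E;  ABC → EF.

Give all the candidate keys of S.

(F), (A, B, C)

{F}⁺: F→ABE adds A, B, E; F→ABC adds C → {A, B, C, E, F}.
{A, B, C}⁺: B→E adds E; ABC→EF adds F → {A, B, C, E, F}. Minimal: {B, C}⁺ = {B, C, E}; {A, C}⁺ = {A, C}; {A, B}⁺ = {A, B, E} — none reach the full schema.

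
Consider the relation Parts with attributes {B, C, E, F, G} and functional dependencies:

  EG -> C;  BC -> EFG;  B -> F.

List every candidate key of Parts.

Attribute B never appears on the right-hand side of any dependency, so B must belong to every candidate key.
{B}⁺ = {B, F}, which is not all of the schema, so we must add further attributes.
{B, C}⁺: BC→EFG adds E, F, G → {B, C, E, F, G}. Minimal: {C}⁺ = {C}; {B}⁺ = {B, F} — none reach the full schema.
{B, E, G}⁺: EG→C adds C; BC→EFG adds F → {B, C, E, F, G}. Minimal: {E, G}⁺ = {C, E, G}; {B, G}⁺ = {B, F, G}; {B, E}⁺ = {B, E, F} — none reach the full schema.

BC; BEG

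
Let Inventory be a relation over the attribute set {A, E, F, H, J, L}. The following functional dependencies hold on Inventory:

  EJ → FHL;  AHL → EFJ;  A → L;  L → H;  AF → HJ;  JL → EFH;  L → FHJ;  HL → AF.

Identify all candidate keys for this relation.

{A}; {L}; {E, J}

{A}⁺: A→L adds L; L→H adds H; L→FHJ adds F, J; AHL→EFJ adds E → {A, E, F, H, J, L}.
{L}⁺: L→H adds H; L→FHJ adds F, J; HL→AF adds A; AHL→EFJ adds E → {A, E, F, H, J, L}.
{E, J}⁺: EJ→FHL adds F, H, L; HL→AF adds A → {A, E, F, H, J, L}. Minimal: {J}⁺ = {J}; {E}⁺ = {E} — none reach the full schema.
Any other superkey contains one of these as a subset, so there are no further candidate keys.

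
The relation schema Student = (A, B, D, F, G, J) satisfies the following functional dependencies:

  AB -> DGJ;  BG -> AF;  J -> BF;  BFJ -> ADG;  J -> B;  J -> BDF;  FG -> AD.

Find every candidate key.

{J}⁺: J→BF adds B, F; BFJ→ADG adds A, D, G → {A, B, D, F, G, J}.
{A, B}⁺: AB→DGJ adds D, G, J; BG→AF adds F → {A, B, D, F, G, J}.
{B, G}⁺: BG→AF adds A, F; FG→AD adds D; AB→DGJ adds J → {A, B, D, F, G, J}.
Any other superkey contains one of these as a subset, so there are no further candidate keys.

(J); (A, B); (B, G)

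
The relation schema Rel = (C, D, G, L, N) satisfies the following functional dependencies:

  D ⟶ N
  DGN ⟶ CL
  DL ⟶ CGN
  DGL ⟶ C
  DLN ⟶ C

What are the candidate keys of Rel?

{D, G}, {D, L}

{D, G}⁺: D→N adds N; DGN→CL adds C, L → {C, D, G, L, N}.
{D, L}⁺: D→N adds N; DL→CGN adds C, G → {C, D, G, L, N}.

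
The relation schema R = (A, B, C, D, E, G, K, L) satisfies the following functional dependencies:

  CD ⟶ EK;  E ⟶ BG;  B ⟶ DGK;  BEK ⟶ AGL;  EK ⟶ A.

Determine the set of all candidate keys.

{B, C}⁺: B→DGK adds D, G, K; CD→EK adds E; BEK→AGL adds A, L → {A, B, C, D, E, G, K, L}. Minimal: {C}⁺ = {C}; {B}⁺ = {B, D, G, K} — none reach the full schema.
{C, D}⁺: CD→EK adds E, K; E→BG adds B, G; BEK→AGL adds A, L → {A, B, C, D, E, G, K, L}. Minimal: {D}⁺ = {D}; {C}⁺ = {C} — none reach the full schema.
{C, E}⁺: E→BG adds B, G; B→DGK adds D, K; BEK→AGL adds A, L → {A, B, C, D, E, G, K, L}. Minimal: {E}⁺ = {A, B, D, E, G, K, L}; {C}⁺ = {C} — none reach the full schema.
Any other superkey contains one of these as a subset, so there are no further candidate keys.

(B, C); (C, D); (C, E)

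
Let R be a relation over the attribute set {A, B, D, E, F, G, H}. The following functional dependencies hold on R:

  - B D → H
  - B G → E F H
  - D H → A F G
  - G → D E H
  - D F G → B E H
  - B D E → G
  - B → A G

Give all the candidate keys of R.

{B}⁺: B→AG adds A, G; BG→EFH adds E, F, H; G→DEH adds D → {A, B, D, E, F, G, H}.
{G}⁺: G→DEH adds D, E, H; DH→AFG adds A, F; DFG→BEH adds B → {A, B, D, E, F, G, H}.
{D, H}⁺: DH→AFG adds A, F, G; G→DEH adds E; DFG→BEH adds B → {A, B, D, E, F, G, H}. Minimal: {H}⁺ = {H}; {D}⁺ = {D} — none reach the full schema.
Any other superkey contains one of these as a subset, so there are no further candidate keys.

{B}; {G}; {D, H}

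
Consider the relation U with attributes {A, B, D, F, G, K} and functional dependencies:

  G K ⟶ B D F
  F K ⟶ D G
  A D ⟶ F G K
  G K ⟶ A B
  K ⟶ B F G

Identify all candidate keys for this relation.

{K}, {A, D}

{K}⁺: K→BFG adds B, F, G; GK→BDF adds D; GK→AB adds A → {A, B, D, F, G, K}.
{A, D}⁺: AD→FGK adds F, G, K; GK→AB adds B → {A, B, D, F, G, K}. Minimal: {D}⁺ = {D}; {A}⁺ = {A} — none reach the full schema.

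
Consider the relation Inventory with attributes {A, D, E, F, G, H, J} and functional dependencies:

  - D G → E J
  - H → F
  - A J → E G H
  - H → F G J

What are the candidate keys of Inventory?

Attributes A, D never appear on any right-hand side, so every candidate key must contain {A, D}.
{A, D}⁺ = {A, D}, which is not all of the schema, so we must add further attributes.
{A, D, G}⁺: DG→EJ adds E, J; AJ→EGH adds H; H→FGJ adds F → {A, D, E, F, G, H, J}. Minimal: {D, G}⁺ = {D, E, G, J}; {A, G}⁺ = {A, G}; {A, D}⁺ = {A, D} — none reach the full schema.
{A, D, H}⁺: H→F adds F; H→FGJ adds G, J; DG→EJ adds E → {A, D, E, F, G, H, J}. Minimal: {D, H}⁺ = {D, E, F, G, H, J}; {A, H}⁺ = {A, E, F, G, H, J}; {A, D}⁺ = {A, D} — none reach the full schema.
{A, D, J}⁺: AJ→EGH adds E, G, H; H→FGJ adds F → {A, D, E, F, G, H, J}. Minimal: {D, J}⁺ = {D, J}; {A, J}⁺ = {A, E, F, G, H, J}; {A, D}⁺ = {A, D} — none reach the full schema.
Any other superkey contains one of these as a subset, so there are no further candidate keys.

(A, D, G), (A, D, H), (A, D, J)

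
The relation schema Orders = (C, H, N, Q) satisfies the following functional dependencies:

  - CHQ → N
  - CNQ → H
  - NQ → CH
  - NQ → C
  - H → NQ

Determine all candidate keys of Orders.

(H), (N, Q)

{H}⁺: H→NQ adds N, Q; NQ→CH adds C → {C, H, N, Q}.
{N, Q}⁺: NQ→CH adds C, H → {C, H, N, Q}. Minimal: {Q}⁺ = {Q}; {N}⁺ = {N} — none reach the full schema.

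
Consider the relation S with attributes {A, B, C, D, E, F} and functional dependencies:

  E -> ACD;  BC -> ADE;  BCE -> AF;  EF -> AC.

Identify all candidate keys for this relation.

(B, C), (B, E)

Attribute B never appears on the right-hand side of any dependency, so B must belong to every candidate key.
{B}⁺ = {B}, which is not all of the schema, so we must add further attributes.
{B, C}⁺: BC→ADE adds A, D, E; BCE→AF adds F → {A, B, C, D, E, F}. Minimal: {C}⁺ = {C}; {B}⁺ = {B} — none reach the full schema.
{B, E}⁺: E→ACD adds A, C, D; BCE→AF adds F → {A, B, C, D, E, F}. Minimal: {E}⁺ = {A, C, D, E}; {B}⁺ = {B} — none reach the full schema.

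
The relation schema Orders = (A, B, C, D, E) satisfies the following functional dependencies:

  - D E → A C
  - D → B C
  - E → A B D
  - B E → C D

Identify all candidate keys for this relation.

E

Attribute E never appears on the right-hand side of any dependency, so E must belong to every candidate key.
{E}⁺ = {A, B, C, D, E}, which is all of the schema, so {E} is the only candidate key.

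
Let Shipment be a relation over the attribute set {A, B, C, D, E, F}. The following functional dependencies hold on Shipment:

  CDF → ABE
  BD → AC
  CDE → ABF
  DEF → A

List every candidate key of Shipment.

Attribute D never appears on the right-hand side of any dependency, so D must belong to every candidate key.
{D}⁺ = {D}, which is not all of the schema, so we must add further attributes.
{B, D, E}⁺: BD→AC adds A, C; CDE→ABF adds F → {A, B, C, D, E, F}.
{B, D, F}⁺: BD→AC adds A, C; CDF→ABE adds E → {A, B, C, D, E, F}.
{C, D, E}⁺: CDE→ABF adds A, B, F → {A, B, C, D, E, F}.
{C, D, F}⁺: CDF→ABE adds A, B, E → {A, B, C, D, E, F}.

(B, D, E); (B, D, F); (C, D, E); (C, D, F)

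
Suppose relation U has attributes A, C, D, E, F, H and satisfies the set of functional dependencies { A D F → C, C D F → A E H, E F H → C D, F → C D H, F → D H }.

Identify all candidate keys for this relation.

{F}

Attribute F never appears on the right-hand side of any dependency, so F must belong to every candidate key.
{F}⁺ = {A, C, D, E, F, H}, which is all of the schema, so {F} is the only candidate key.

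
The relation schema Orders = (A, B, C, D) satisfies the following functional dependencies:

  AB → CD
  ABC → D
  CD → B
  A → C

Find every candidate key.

{A, B}⁺: AB→CD adds C, D → {A, B, C, D}. Minimal: {B}⁺ = {B}; {A}⁺ = {A, C} — none reach the full schema.
{A, D}⁺: A→C adds C; CD→B adds B → {A, B, C, D}. Minimal: {D}⁺ = {D}; {A}⁺ = {A, C} — none reach the full schema.
Any other superkey contains one of these as a subset, so there are no further candidate keys.

AB, AD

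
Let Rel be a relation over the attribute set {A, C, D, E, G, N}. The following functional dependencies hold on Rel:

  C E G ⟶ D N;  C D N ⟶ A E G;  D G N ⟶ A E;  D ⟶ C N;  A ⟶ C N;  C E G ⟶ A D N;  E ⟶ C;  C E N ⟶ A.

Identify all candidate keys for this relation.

{D}; {E, G}

{D}⁺: D→CN adds C, N; CDN→AEG adds A, E, G → {A, C, D, E, G, N}.
{E, G}⁺: E→C adds C; CEG→DN adds D, N; CDN→AEG adds A → {A, C, D, E, G, N}. Minimal: {G}⁺ = {G}; {E}⁺ = {C, E} — none reach the full schema.
Any other superkey contains one of these as a subset, so there are no further candidate keys.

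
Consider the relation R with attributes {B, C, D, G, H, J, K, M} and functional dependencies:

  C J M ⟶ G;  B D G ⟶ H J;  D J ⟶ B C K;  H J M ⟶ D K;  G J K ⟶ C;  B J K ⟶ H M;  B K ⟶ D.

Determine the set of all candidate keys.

{D, J}, {B, D, G}, {B, G, K}, {B, J, K}, {H, J, M}

{D, J}⁺: DJ→BCK adds B, C, K; BJK→HM adds H, M; CJM→G adds G → {B, C, D, G, H, J, K, M}.
{B, D, G}⁺: BDG→HJ adds H, J; DJ→BCK adds C, K; BJK→HM adds M → {B, C, D, G, H, J, K, M}.
{B, G, K}⁺: BK→D adds D; BDG→HJ adds H, J; DJ→BCK adds C; BJK→HM adds M → {B, C, D, G, H, J, K, M}.
{B, J, K}⁺: BJK→HM adds H, M; BK→D adds D; DJ→BCK adds C; CJM→G adds G → {B, C, D, G, H, J, K, M}.
{H, J, M}⁺: HJM→DK adds D, K; DJ→BCK adds B, C; CJM→G adds G → {B, C, D, G, H, J, K, M}.
Any other superkey contains one of these as a subset, so there are no further candidate keys.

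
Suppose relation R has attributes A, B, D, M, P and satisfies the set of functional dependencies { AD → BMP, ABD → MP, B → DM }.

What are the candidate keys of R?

{A, B}; {A, D}

Attribute A never appears on the right-hand side of any dependency, so A must belong to every candidate key.
{A}⁺ = {A}, which is not all of the schema, so we must add further attributes.
{A, B}⁺: B→DM adds D, M; AD→BMP adds P → {A, B, D, M, P}. Minimal: {B}⁺ = {B, D, M}; {A}⁺ = {A} — none reach the full schema.
{A, D}⁺: AD→BMP adds B, M, P → {A, B, D, M, P}. Minimal: {D}⁺ = {D}; {A}⁺ = {A} — none reach the full schema.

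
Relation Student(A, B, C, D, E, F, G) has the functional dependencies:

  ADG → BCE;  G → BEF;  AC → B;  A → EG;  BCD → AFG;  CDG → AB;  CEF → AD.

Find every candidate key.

AC, AD, CG, BCD, CEF

{A, C}⁺: AC→B adds B; A→EG adds E, G; G→BEF adds F; CEF→AD adds D → {A, B, C, D, E, F, G}. Minimal: {C}⁺ = {C}; {A}⁺ = {A, B, E, F, G} — none reach the full schema.
{A, D}⁺: A→EG adds E, G; ADG→BCE adds B, C; G→BEF adds F → {A, B, C, D, E, F, G}. Minimal: {D}⁺ = {D}; {A}⁺ = {A, B, E, F, G} — none reach the full schema.
{C, G}⁺: G→BEF adds B, E, F; CEF→AD adds A, D → {A, B, C, D, E, F, G}. Minimal: {G}⁺ = {B, E, F, G}; {C}⁺ = {C} — none reach the full schema.
{B, C, D}⁺: BCD→AFG adds A, F, G; ADG→BCE adds E → {A, B, C, D, E, F, G}. Minimal: {C, D}⁺ = {C, D}; {B, D}⁺ = {B, D}; {B, C}⁺ = {B, C} — none reach the full schema.
{C, E, F}⁺: CEF→AD adds A, D; AC→B adds B; A→EG adds G → {A, B, C, D, E, F, G}. Minimal: {E, F}⁺ = {E, F}; {C, F}⁺ = {C, F}; {C, E}⁺ = {C, E} — none reach the full schema.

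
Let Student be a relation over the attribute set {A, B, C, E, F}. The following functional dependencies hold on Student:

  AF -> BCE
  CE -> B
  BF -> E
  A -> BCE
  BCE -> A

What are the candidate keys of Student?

Attribute F never appears on the right-hand side of any dependency, so F must belong to every candidate key.
{F}⁺ = {F}, which is not all of the schema, so we must add further attributes.
{A, F}⁺: AF→BCE adds B, C, E → {A, B, C, E, F}. Minimal: {F}⁺ = {F}; {A}⁺ = {A, B, C, E} — none reach the full schema.
{B, C, F}⁺: BF→E adds E; BCE→A adds A → {A, B, C, E, F}. Minimal: {C, F}⁺ = {C, F}; {B, F}⁺ = {B, E, F}; {B, C}⁺ = {B, C} — none reach the full schema.
{C, E, F}⁺: CE→B adds B; BCE→A adds A → {A, B, C, E, F}. Minimal: {E, F}⁺ = {E, F}; {C, F}⁺ = {C, F}; {C, E}⁺ = {A, B, C, E} — none reach the full schema.
Any other superkey contains one of these as a subset, so there are no further candidate keys.

(A, F); (B, C, F); (C, E, F)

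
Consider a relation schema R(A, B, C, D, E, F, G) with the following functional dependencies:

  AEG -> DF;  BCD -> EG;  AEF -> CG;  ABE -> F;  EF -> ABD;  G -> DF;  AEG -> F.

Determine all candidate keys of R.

{E, F}⁺: EF→ABD adds A, B, D; AEF→CG adds C, G → {A, B, C, D, E, F, G}.
{E, G}⁺: G→DF adds D, F; EF→ABD adds A, B; AEF→CG adds C → {A, B, C, D, E, F, G}.
{A, B, E}⁺: ABE→F adds F; EF→ABD adds D; AEF→CG adds C, G → {A, B, C, D, E, F, G}.
{B, C, D}⁺: BCD→EG adds E, G; G→DF adds F; EF→ABD adds A → {A, B, C, D, E, F, G}.
{B, C, G}⁺: G→DF adds D, F; BCD→EG adds E; EF→ABD adds A → {A, B, C, D, E, F, G}.

{E, F}, {E, G}, {A, B, E}, {B, C, D}, {B, C, G}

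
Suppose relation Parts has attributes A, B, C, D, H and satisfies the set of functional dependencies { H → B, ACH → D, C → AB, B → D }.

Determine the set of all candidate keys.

{C, H}

Attributes C, H never appear on any right-hand side, so every candidate key must contain {C, H}.
{C, H}⁺ = {A, B, C, D, H}, which is all of the schema, so {C, H} is the only candidate key.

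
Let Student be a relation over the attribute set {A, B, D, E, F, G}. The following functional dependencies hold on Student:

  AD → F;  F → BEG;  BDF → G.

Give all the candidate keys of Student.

Attributes A, D never appear on any right-hand side, so every candidate key must contain {A, D}.
{A, D}⁺ = {A, B, D, E, F, G}, which is all of the schema, so {A, D} is the only candidate key.

{A, D}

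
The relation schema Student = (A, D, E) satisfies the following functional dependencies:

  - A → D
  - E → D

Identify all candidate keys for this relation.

(A, E)

Attributes A, E never appear on any right-hand side, so every candidate key must contain {A, E}.
{A, E}⁺ = {A, D, E}, which is all of the schema, so {A, E} is the only candidate key.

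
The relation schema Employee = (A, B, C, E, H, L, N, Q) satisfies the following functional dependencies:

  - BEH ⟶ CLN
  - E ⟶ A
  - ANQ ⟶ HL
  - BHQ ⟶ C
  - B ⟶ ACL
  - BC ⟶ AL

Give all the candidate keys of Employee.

Attributes B, E, Q never appear on any right-hand side, so every candidate key must contain {B, E, Q}.
{B, E, Q}⁺ = {A, B, C, E, L, Q}, which is not all of the schema, so we must add further attributes.
{B, E, H, Q}⁺: BEH→CLN adds C, L, N; E→A adds A → {A, B, C, E, H, L, N, Q}. Minimal: {E, H, Q}⁺ = {A, E, H, Q}; {B, H, Q}⁺ = {A, B, C, H, L, Q}; {B, E, Q}⁺ = {A, B, C, E, L, Q}; … — none reach the full schema.
{B, E, N, Q}⁺: E→A adds A; ANQ→HL adds H, L; BHQ→C adds C → {A, B, C, E, H, L, N, Q}. Minimal: {E, N, Q}⁺ = {A, E, H, L, N, Q}; {B, N, Q}⁺ = {A, B, C, H, L, N, Q}; {B, E, Q}⁺ = {A, B, C, E, L, Q}; … — none reach the full schema.

(B, E, H, Q), (B, E, N, Q)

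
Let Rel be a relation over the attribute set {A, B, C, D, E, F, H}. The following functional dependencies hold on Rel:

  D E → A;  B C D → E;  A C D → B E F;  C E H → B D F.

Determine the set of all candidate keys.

Attributes C, H never appear on any right-hand side, so every candidate key must contain {C, H}.
{C, H}⁺ = {C, H}, which is not all of the schema, so we must add further attributes.
{C, E, H}⁺: CEH→BDF adds B, D, F; DE→A adds A → {A, B, C, D, E, F, H}.
{A, C, D, H}⁺: ACD→BEF adds B, E, F → {A, B, C, D, E, F, H}.
{B, C, D, H}⁺: BCD→E adds E; CEH→BDF adds F; DE→A adds A → {A, B, C, D, E, F, H}.

(C, E, H), (A, C, D, H), (B, C, D, H)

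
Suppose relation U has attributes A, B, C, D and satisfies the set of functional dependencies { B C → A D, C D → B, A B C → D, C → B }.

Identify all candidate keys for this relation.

{C}⁺: C→B adds B; BC→AD adds A, D → {A, B, C, D}.
No other minimal superkey exists.

C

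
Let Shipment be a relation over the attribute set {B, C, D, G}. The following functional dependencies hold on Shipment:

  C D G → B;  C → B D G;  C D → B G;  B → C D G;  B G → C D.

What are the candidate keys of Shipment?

(B); (C)

{B}⁺: B→CDG adds C, D, G → {B, C, D, G}.
{C}⁺: C→BDG adds B, D, G → {B, C, D, G}.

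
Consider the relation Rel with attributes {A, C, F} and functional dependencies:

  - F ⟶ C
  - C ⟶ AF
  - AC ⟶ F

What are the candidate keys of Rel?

{C}, {F}

{C}⁺: C→AF adds A, F → {A, C, F}.
{F}⁺: F→C adds C; C→AF adds A → {A, C, F}.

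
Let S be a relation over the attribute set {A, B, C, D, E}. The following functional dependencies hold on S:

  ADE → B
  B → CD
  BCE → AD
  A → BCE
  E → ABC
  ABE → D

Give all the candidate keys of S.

{A}⁺: A→BCE adds B, C, E; ABE→D adds D → {A, B, C, D, E}.
{E}⁺: E→ABC adds A, B, C; ABE→D adds D → {A, B, C, D, E}.

{A}, {E}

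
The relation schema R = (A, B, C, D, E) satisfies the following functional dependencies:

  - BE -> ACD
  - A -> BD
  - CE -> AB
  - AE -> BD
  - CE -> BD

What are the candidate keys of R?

Attribute E never appears on the right-hand side of any dependency, so E must belong to every candidate key.
{E}⁺ = {E}, which is not all of the schema, so we must add further attributes.
{A, E}⁺: A→BD adds B, D; BE→ACD adds C → {A, B, C, D, E}. Minimal: {E}⁺ = {E}; {A}⁺ = {A, B, D} — none reach the full schema.
{B, E}⁺: BE→ACD adds A, C, D → {A, B, C, D, E}. Minimal: {E}⁺ = {E}; {B}⁺ = {B} — none reach the full schema.
{C, E}⁺: CE→AB adds A, B; AE→BD adds D → {A, B, C, D, E}. Minimal: {E}⁺ = {E}; {C}⁺ = {C} — none reach the full schema.
Any other superkey contains one of these as a subset, so there are no further candidate keys.

{A, E}, {B, E}, {C, E}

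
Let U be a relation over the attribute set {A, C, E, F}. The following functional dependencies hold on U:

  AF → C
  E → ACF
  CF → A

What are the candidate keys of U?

Attribute E never appears on the right-hand side of any dependency, so E must belong to every candidate key.
{E}⁺ = {A, C, E, F}, which is all of the schema, so {E} is the only candidate key.

{E}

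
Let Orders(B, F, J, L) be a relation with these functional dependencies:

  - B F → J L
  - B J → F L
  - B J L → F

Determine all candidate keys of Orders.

{B, F}, {B, J}

Attribute B never appears on the right-hand side of any dependency, so B must belong to every candidate key.
{B}⁺ = {B}, which is not all of the schema, so we must add further attributes.
{B, F}⁺: BF→JL adds J, L → {B, F, J, L}. Minimal: {F}⁺ = {F}; {B}⁺ = {B} — none reach the full schema.
{B, J}⁺: BJ→FL adds F, L → {B, F, J, L}. Minimal: {J}⁺ = {J}; {B}⁺ = {B} — none reach the full schema.
Any other superkey contains one of these as a subset, so there are no further candidate keys.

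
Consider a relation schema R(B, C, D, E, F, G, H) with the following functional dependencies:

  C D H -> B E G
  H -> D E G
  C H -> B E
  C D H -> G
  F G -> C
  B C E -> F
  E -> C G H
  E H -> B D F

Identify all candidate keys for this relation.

{E}, {H}

{E}⁺: E→CGH adds C, G, H; EH→BDF adds B, D, F → {B, C, D, E, F, G, H}.
{H}⁺: H→DEG adds D, E, G; E→CGH adds C; EH→BDF adds B, F → {B, C, D, E, F, G, H}.
Any other superkey contains one of these as a subset, so there are no further candidate keys.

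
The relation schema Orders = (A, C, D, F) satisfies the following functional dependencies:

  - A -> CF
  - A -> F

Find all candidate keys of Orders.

Attributes A, D never appear on any right-hand side, so every candidate key must contain {A, D}.
{A, D}⁺ = {A, C, D, F}, which is all of the schema, so {A, D} is the only candidate key.

{A, D}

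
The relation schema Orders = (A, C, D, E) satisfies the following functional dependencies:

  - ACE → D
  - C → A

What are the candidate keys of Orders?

{C, E}⁺: C→A adds A; ACE→D adds D → {A, C, D, E}. Minimal: {E}⁺ = {E}; {C}⁺ = {A, C} — none reach the full schema.

(C, E)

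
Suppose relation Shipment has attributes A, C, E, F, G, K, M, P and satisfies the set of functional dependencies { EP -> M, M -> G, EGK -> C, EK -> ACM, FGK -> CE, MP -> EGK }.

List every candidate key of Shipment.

Attributes F, P never appear on any right-hand side, so every candidate key must contain {F, P}.
{F, P}⁺ = {F, P}, which is not all of the schema, so we must add further attributes.
{E, F, P}⁺: EP→M adds M; M→G adds G; MP→EGK adds K; EGK→C adds C; EK→ACM adds A → {A, C, E, F, G, K, M, P}. Minimal: {F, P}⁺ = {F, P}; {E, P}⁺ = {A, C, E, G, K, M, P}; {E, F}⁺ = {E, F} — none reach the full schema.
{F, M, P}⁺: M→G adds G; MP→EGK adds E, K; EGK→C adds C; EK→ACM adds A → {A, C, E, F, G, K, M, P}. Minimal: {M, P}⁺ = {A, C, E, G, K, M, P}; {F, P}⁺ = {F, P}; {F, M}⁺ = {F, G, M} — none reach the full schema.
{F, G, K, P}⁺: FGK→CE adds C, E; EP→M adds M; EK→ACM adds A → {A, C, E, F, G, K, M, P}. Minimal: {G, K, P}⁺ = {G, K, P}; {F, K, P}⁺ = {F, K, P}; {F, G, P}⁺ = {F, G, P}; … — none reach the full schema.
Any other superkey contains one of these as a subset, so there are no further candidate keys.

EFP, FMP, FGKP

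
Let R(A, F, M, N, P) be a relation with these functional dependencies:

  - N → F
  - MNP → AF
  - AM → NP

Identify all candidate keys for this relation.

Attribute M never appears on the right-hand side of any dependency, so M must belong to every candidate key.
{M}⁺ = {M}, which is not all of the schema, so we must add further attributes.
{A, M}⁺: AM→NP adds N, P; N→F adds F → {A, F, M, N, P}.
{M, N, P}⁺: N→F adds F; MNP→AF adds A → {A, F, M, N, P}.
Any other superkey contains one of these as a subset, so there are no further candidate keys.

{A, M}, {M, N, P}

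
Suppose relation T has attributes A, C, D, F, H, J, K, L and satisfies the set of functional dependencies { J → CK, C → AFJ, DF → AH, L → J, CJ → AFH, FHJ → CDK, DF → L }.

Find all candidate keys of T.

C, J, L, DF

{C}⁺: C→AFJ adds A, F, J; CJ→AFH adds H; FHJ→CDK adds D, K; DF→L adds L → {A, C, D, F, H, J, K, L}.
{J}⁺: J→CK adds C, K; C→AFJ adds A, F; CJ→AFH adds H; FHJ→CDK adds D; DF→L adds L → {A, C, D, F, H, J, K, L}.
{L}⁺: L→J adds J; J→CK adds C, K; C→AFJ adds A, F; CJ→AFH adds H; FHJ→CDK adds D → {A, C, D, F, H, J, K, L}.
{D, F}⁺: DF→AH adds A, H; DF→L adds L; L→J adds J; FHJ→CDK adds C, K → {A, C, D, F, H, J, K, L}. Minimal: {F}⁺ = {F}; {D}⁺ = {D} — none reach the full schema.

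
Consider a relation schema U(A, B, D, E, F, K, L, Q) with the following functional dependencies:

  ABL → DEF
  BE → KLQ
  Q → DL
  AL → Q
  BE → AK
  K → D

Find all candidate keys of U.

BE, ABL, ABQ

{B, E}⁺: BE→KLQ adds K, L, Q; Q→DL adds D; BE→AK adds A; ABL→DEF adds F → {A, B, D, E, F, K, L, Q}. Minimal: {E}⁺ = {E}; {B}⁺ = {B} — none reach the full schema.
{A, B, L}⁺: ABL→DEF adds D, E, F; BE→KLQ adds K, Q → {A, B, D, E, F, K, L, Q}. Minimal: {B, L}⁺ = {B, L}; {A, L}⁺ = {A, D, L, Q}; {A, B}⁺ = {A, B} — none reach the full schema.
{A, B, Q}⁺: Q→DL adds D, L; ABL→DEF adds E, F; BE→KLQ adds K → {A, B, D, E, F, K, L, Q}. Minimal: {B, Q}⁺ = {B, D, L, Q}; {A, Q}⁺ = {A, D, L, Q}; {A, B}⁺ = {A, B} — none reach the full schema.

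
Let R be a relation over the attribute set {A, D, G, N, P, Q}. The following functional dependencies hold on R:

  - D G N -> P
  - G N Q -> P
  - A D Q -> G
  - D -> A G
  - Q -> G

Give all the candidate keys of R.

{D, N, Q}

{D, N, Q}⁺: D→AG adds A, G; DGN→P adds P → {A, D, G, N, P, Q}. Minimal: {N, Q}⁺ = {G, N, P, Q}; {D, Q}⁺ = {A, D, G, Q}; {D, N}⁺ = {A, D, G, N, P} — none reach the full schema.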